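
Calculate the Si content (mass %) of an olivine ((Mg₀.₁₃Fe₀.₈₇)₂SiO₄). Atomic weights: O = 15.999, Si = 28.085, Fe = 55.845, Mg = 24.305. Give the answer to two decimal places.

M((Mg₀.₁₃Fe₀.₈₇)₂SiO₄) = 195.571 g/mol.
Si contributes 1 × 28.085 = 28.085 g per mole.
28.085/195.571 = 0.1436 → 14.36%.

14.36 mass %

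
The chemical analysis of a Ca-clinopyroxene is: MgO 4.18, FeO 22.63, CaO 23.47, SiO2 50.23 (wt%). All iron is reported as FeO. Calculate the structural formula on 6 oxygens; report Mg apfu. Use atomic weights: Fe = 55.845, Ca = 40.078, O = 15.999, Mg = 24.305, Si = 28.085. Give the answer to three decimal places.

0.248 Mg apfu

MgO: 4.18/40.304 = 0.10371 mol → 0.10371 mol Mg, 0.10371 mol O.
FeO: 22.63/71.844 = 0.31499 mol → 0.31499 mol Fe, 0.31499 mol O.
CaO: 23.47/56.077 = 0.41853 mol → 0.41853 mol Ca, 0.41853 mol O.
SiO2: 50.23/60.083 = 0.83601 mol → 0.83601 mol Si, 1.67202 mol O.
Total oxygen = 2.50925 mol. Normalization factor = 6/2.50925 = 2.39115.
Mg per 6 O = 0.10371 × 2.39115 = 0.248.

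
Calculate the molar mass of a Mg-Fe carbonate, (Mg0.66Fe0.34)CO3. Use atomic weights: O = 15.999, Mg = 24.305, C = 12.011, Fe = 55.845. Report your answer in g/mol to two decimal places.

95.04 g/mol

The formula mass is the sum 0.66(24.305) + 0.34(55.845) + 1(12.011) + 3(15.999).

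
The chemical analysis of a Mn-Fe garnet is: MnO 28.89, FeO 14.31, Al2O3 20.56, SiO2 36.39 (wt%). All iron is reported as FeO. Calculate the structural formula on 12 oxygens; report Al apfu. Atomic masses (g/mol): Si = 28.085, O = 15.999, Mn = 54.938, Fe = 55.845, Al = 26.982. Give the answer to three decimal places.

MnO (M=70.937): mol = 0.40726; Mn = 0.40726, O = 0.40726.
FeO (M=71.844): mol = 0.19918; Fe = 0.19918, O = 0.19918.
Al2O3 (M=101.961): mol = 0.20165; Al = 0.40330, O = 0.60495.
SiO2 (M=60.083): mol = 0.60566; Si = 0.60566, O = 1.21132.
ΣO = 2.42271; factor = 12/ΣO = 4.95313.
Al apfu = 0.40330 × 4.95313 = 1.998.

1.998 Al apfu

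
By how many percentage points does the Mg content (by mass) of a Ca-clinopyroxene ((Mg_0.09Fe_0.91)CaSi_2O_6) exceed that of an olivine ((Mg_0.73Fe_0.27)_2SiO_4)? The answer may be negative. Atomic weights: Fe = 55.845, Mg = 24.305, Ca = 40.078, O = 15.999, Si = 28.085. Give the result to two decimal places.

Mg in (Mg_0.09Fe_0.91)CaSi_2O_6: molar mass 245.248 g/mol; 0.09×24.305 = 2.187 g → 0.89 wt%.
Mg in (Mg_0.73Fe_0.27)_2SiO_4: molar mass 157.723 g/mol; 1.46×24.305 = 35.485 g → 22.50 wt%.
Difference = 0.89 − 22.50 = -21.61 percentage points.

-21.61 percentage points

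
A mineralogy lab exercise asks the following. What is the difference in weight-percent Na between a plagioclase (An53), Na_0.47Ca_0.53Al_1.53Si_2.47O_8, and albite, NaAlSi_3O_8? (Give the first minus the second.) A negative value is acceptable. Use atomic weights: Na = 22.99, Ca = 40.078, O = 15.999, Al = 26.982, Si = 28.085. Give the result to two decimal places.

First mineral: 10.805 g Na in 270.691 g formula = 3.99 wt% Na.
Second mineral: 22.990 g Na in 262.219 g formula = 8.77 wt% Na.
3.99% − 8.77% gives a difference of -4.78 percentage points.

-4.78 percentage points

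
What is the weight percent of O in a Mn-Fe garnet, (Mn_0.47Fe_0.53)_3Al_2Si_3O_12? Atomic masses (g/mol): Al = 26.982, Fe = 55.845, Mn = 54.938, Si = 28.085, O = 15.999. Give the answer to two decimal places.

M((Mn_0.47Fe_0.53)_3Al_2Si_3O_12) = 496.463 g/mol.
O contributes 12 × 15.999 = 191.988 g per mole.
191.988/496.463 = 0.3867 → 38.67%.

38.67 weight percent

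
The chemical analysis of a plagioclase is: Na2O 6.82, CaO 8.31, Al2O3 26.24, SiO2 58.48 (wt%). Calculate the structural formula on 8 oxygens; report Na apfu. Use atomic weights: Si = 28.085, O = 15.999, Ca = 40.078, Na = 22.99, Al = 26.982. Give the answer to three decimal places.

0.591 Na apfu

Na2O (M=61.979): mol = 0.11004; Na = 0.22008, O = 0.11004.
CaO (M=56.077): mol = 0.14819; Ca = 0.14819, O = 0.14819.
Al2O3 (M=101.961): mol = 0.25735; Al = 0.51470, O = 0.77205.
SiO2 (M=60.083): mol = 0.97332; Si = 0.97332, O = 1.94664.
ΣO = 2.97692; factor = 8/ΣO = 2.68734.
Na apfu = 0.22008 × 2.68734 = 0.591.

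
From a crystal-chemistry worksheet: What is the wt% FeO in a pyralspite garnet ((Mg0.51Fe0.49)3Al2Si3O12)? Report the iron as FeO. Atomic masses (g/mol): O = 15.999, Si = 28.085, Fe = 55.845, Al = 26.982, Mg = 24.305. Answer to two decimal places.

Formula mass = 449.486 g/mol.
1.47 Fe → 1.4700 mol FeO per formula unit; M(FeO) = 71.844, so FeO mass = 105.611 g.
105.611/449.486 × 100 = 23.50 wt%.

23.50 wt%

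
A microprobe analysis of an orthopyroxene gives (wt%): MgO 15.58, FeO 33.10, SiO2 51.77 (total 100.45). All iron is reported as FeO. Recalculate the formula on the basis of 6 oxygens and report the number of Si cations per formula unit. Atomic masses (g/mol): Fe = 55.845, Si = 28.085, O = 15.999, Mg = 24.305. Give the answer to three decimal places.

MgO: 15.58/40.304 = 0.38656 mol → 0.38656 mol Mg, 0.38656 mol O.
FeO: 33.10/71.844 = 0.46072 mol → 0.46072 mol Fe, 0.46072 mol O.
SiO2: 51.77/60.083 = 0.86164 mol → 0.86164 mol Si, 1.72328 mol O.
Total oxygen = 2.57056 mol. Normalization factor = 6/2.57056 = 2.33412.
Si per 6 O = 0.86164 × 2.33412 = 2.011.

2.011 Si apfu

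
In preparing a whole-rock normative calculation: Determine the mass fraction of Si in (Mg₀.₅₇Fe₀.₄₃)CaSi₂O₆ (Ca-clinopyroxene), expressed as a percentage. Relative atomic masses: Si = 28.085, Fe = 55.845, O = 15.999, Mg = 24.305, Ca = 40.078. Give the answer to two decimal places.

24.41 wt%

M((Mg₀.₅₇Fe₀.₄₃)CaSi₂O₆) = 230.109 g/mol.
Si contributes 2 × 28.085 = 56.170 g per mole.
56.170/230.109 = 0.2441 → 24.41%.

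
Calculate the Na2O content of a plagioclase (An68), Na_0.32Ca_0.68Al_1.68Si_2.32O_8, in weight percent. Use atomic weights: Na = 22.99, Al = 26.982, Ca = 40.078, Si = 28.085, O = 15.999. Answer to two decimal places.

3.63 wt%

Formula mass = 273.089 g/mol.
0.32 Na → 0.1600 mol Na2O per formula unit; M(Na2O) = 61.979, so Na2O mass = 9.917 g.
9.917/273.089 × 100 = 3.63 wt%.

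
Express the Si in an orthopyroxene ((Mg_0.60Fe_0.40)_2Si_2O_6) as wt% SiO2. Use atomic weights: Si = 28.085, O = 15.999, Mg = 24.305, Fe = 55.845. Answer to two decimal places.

53.17 wt%

M((Mg_0.60Fe_0.40)_2Si_2O_6) = 226.006 g/mol; M(SiO2) = 60.083 g/mol.
Moles SiO2 per formula unit = 2 Si ÷ 1 = 2.0000.
SiO2 fraction = (2.0000 × 60.083) / 226.006 = 120.166/226.006 = 0.5317.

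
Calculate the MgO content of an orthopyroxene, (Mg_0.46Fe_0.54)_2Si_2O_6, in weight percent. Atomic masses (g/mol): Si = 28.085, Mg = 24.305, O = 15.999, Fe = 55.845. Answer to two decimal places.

Molar mass of (Mg_0.46Fe_0.54)_2Si_2O_6 = 0.92×24.305 + 1.08×55.845 + 2×28.085 + 6×15.999 = 234.837 g/mol.
Each formula unit contains 0.92 Mg, equivalent to 0.92/1 = 0.9200 mol MgO.
M(MgO) = 1×24.305 + 1×15.999 = 40.304 g/mol.
Mass of MgO per formula unit = 0.9200 × 40.304 = 37.080 g.
MgO wt% = 37.080 / 234.837 × 100 = 15.79%.

15.79 wt%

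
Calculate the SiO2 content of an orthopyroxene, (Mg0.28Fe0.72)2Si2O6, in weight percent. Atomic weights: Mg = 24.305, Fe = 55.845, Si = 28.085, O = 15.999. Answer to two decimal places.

Formula mass = 246.192 g/mol.
2 Si → 2.0000 mol SiO2 per formula unit; M(SiO2) = 60.083, so SiO2 mass = 120.166 g.
120.166/246.192 × 100 = 48.81 wt%.

48.81 wt%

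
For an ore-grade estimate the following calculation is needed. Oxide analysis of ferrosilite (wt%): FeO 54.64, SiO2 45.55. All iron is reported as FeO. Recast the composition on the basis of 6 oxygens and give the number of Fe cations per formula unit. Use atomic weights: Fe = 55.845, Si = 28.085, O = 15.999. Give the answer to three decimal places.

FeO: 54.64/71.844 = 0.76054 mol → 0.76054 mol Fe, 0.76054 mol O.
SiO2: 45.55/60.083 = 0.75812 mol → 0.75812 mol Si, 1.51624 mol O.
Total oxygen = 2.27678 mol. Normalization factor = 6/2.27678 = 2.63530.
Fe per 6 O = 0.76054 × 2.63530 = 2.004.

2.004 Fe apfu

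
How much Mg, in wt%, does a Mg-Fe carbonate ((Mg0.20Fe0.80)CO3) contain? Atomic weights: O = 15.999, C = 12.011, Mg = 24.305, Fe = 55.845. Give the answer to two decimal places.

4.44 wt%

Molar mass of (Mg0.20Fe0.80)CO3: 0.20*24.305 + 0.80*55.845 + 1*12.011 + 3*15.999 = 109.545 g/mol.
Mass of Mg per formula unit: 0.20 × 24.305 = 4.861 g.
Weight fraction Mg = 4.861 / 109.545 = 0.0444.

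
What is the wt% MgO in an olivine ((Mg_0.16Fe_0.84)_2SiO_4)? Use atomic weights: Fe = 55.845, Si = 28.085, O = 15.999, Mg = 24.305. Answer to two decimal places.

Molar mass of (Mg_0.16Fe_0.84)_2SiO_4 = 0.32×24.305 + 1.68×55.845 + 1×28.085 + 4×15.999 = 193.678 g/mol.
Each formula unit contains 0.32 Mg, equivalent to 0.32/1 = 0.3200 mol MgO.
M(MgO) = 1×24.305 + 1×15.999 = 40.304 g/mol.
Mass of MgO per formula unit = 0.3200 × 40.304 = 12.897 g.
MgO wt% = 12.897 / 193.678 × 100 = 6.66%.

6.66 wt%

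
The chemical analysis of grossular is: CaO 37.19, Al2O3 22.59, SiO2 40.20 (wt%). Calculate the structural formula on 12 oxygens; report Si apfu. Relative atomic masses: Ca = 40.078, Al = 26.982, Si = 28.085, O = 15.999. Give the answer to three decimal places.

3.012 Si apfu

CaO (M=56.077): mol = 0.66320; Ca = 0.66320, O = 0.66320.
Al2O3 (M=101.961): mol = 0.22156; Al = 0.44312, O = 0.66468.
SiO2 (M=60.083): mol = 0.66907; Si = 0.66907, O = 1.33814.
ΣO = 2.66602; factor = 12/ΣO = 4.50109.
Si apfu = 0.66907 × 4.50109 = 3.012.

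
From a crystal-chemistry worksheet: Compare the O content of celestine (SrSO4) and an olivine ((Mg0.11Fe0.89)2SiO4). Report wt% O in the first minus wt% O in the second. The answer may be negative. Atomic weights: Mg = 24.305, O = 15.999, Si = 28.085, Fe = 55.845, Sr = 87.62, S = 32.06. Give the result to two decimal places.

O in SrSO4: molar mass 183.676 g/mol; 4×15.999 = 63.996 g → 34.84 wt%.
O in (Mg0.11Fe0.89)2SiO4: molar mass 196.832 g/mol; 4×15.999 = 63.996 g → 32.51 wt%.
Difference = 34.84 − 32.51 = 2.33 percentage points.

2.33 percentage points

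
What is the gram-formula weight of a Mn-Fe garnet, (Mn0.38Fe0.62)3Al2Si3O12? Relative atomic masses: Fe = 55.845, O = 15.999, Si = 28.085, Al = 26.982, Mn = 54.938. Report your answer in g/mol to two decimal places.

496.71 g/mol

Mn: 1.14 × 54.938 = 62.6293
Fe: 1.86 × 55.845 = 103.8717
Al: 2 × 26.982 = 53.9640
Si: 3 × 28.085 = 84.2550
O: 12 × 15.999 = 191.9880
Summing the contributions gives the formula mass.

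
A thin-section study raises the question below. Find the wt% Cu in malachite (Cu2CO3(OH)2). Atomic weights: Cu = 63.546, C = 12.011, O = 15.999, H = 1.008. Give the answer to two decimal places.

57.48 wt%

M(Cu2CO3(OH)2) = 221.114 g/mol.
Cu contributes 2 × 63.546 = 127.092 g per mole.
127.092/221.114 = 0.5748 → 57.48%.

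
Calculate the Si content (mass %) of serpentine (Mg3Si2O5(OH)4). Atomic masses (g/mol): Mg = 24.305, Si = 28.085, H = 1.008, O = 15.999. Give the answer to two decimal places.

M(Mg3Si2O5(OH)4) = 277.108 g/mol.
Si contributes 2 × 28.085 = 56.170 g per mole.
56.170/277.108 = 0.2027 → 20.27%.

20.27 mass %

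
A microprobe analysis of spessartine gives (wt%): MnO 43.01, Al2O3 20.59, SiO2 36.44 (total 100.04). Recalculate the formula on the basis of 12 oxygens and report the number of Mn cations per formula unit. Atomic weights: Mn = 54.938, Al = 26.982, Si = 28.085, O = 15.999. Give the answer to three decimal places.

MnO (M=70.937): mol = 0.60631; Mn = 0.60631, O = 0.60631.
Al2O3 (M=101.961): mol = 0.20194; Al = 0.40388, O = 0.60582.
SiO2 (M=60.083): mol = 0.60649; Si = 0.60649, O = 1.21298.
ΣO = 2.42511; factor = 12/ΣO = 4.94823.
Mn apfu = 0.60631 × 4.94823 = 3.000.

3.000 Mn apfu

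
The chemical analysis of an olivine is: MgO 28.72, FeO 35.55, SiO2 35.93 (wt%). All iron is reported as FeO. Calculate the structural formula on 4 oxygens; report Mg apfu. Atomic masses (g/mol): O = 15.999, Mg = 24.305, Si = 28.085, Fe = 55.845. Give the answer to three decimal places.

1.186 Mg apfu

MgO: 28.72/40.304 = 0.71258 mol → 0.71258 mol Mg, 0.71258 mol O.
FeO: 35.55/71.844 = 0.49482 mol → 0.49482 mol Fe, 0.49482 mol O.
SiO2: 35.93/60.083 = 0.59801 mol → 0.59801 mol Si, 1.19602 mol O.
Total oxygen = 2.40342 mol. Normalization factor = 4/2.40342 = 1.66430.
Mg per 4 O = 0.71258 × 1.66430 = 1.186.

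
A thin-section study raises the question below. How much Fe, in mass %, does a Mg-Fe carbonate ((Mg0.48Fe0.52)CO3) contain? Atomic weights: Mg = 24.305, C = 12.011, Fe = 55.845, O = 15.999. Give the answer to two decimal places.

Formula mass = 0.48*24.305 + 0.52*55.845 + 1*12.011 + 3*15.999 = 100.714 g/mol, of which 29.039 g is Fe.
So Fe makes up 29.039/100.714 = 0.2883 of the mass, i.e. 28.83%.

28.83 mass %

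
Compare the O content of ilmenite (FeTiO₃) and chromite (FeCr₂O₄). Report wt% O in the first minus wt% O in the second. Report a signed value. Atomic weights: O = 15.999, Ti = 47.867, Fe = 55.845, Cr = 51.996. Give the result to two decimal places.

First mineral: 47.997 g O in 151.709 g formula = 31.64 wt% O.
Second mineral: 63.996 g O in 223.833 g formula = 28.59 wt% O.
31.64% − 28.59% gives a difference of 3.05 percentage points.

3.05 percentage points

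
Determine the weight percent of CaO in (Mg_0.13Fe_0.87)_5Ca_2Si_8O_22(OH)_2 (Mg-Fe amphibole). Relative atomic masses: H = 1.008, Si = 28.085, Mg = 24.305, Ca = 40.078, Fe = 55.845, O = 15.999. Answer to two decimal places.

Molar mass of (Mg_0.13Fe_0.87)_5Ca_2Si_8O_22(OH)_2 = 0.65·24.305 + 4.35·55.845 + 2·40.078 + 8·28.085 + 24·15.999 + 2·1.008 = 949.552 g/mol.
Each formula unit contains 2 Ca, equivalent to 2/1 = 2.0000 mol CaO.
M(CaO) = 1×40.078 + 1×15.999 = 56.077 g/mol.
Mass of CaO per formula unit = 2.0000 × 56.077 = 112.154 g.
CaO wt% = 112.154 / 949.552 × 100 = 11.81%.

11.81 wt%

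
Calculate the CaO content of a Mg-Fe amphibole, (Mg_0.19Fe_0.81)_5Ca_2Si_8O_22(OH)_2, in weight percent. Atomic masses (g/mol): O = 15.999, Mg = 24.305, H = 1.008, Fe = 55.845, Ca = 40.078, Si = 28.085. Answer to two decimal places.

11.93 wt%

Formula mass = 940.090 g/mol.
2 Ca → 2.0000 mol CaO per formula unit; M(CaO) = 56.077, so CaO mass = 112.154 g.
112.154/940.090 × 100 = 11.93 wt%.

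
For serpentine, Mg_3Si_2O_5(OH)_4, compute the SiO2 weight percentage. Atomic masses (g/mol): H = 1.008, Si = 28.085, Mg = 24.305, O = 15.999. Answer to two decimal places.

43.36 wt%

Molar mass of Mg_3Si_2O_5(OH)_4 = 3·24.305 + 2·28.085 + 9·15.999 + 4·1.008 = 277.108 g/mol.
Each formula unit contains 2 Si, equivalent to 2/1 = 2.0000 mol SiO2.
M(SiO2) = 1×28.085 + 2×15.999 = 60.083 g/mol.
Mass of SiO2 per formula unit = 2.0000 × 60.083 = 120.166 g.
SiO2 wt% = 120.166 / 277.108 × 100 = 43.36%.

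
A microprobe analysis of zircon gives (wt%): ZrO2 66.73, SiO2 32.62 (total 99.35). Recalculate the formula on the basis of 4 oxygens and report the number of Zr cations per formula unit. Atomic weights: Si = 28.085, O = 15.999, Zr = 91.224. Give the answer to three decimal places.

0.999 Zr apfu

ZrO2 (M=123.222): mol = 0.54154; Zr = 0.54154, O = 1.08308.
SiO2 (M=60.083): mol = 0.54292; Si = 0.54292, O = 1.08584.
ΣO = 2.16892; factor = 4/ΣO = 1.84424.
Zr apfu = 0.54154 × 1.84424 = 0.999.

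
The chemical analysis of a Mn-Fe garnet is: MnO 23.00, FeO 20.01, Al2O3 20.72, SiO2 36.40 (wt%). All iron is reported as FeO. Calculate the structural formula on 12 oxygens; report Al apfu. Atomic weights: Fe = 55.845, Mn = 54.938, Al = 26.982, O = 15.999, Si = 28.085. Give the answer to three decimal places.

MnO: 23.00/70.937 = 0.32423 mol → 0.32423 mol Mn, 0.32423 mol O.
FeO: 20.01/71.844 = 0.27852 mol → 0.27852 mol Fe, 0.27852 mol O.
Al2O3: 20.72/101.961 = 0.20321 mol → 0.40642 mol Al, 0.60963 mol O.
SiO2: 36.40/60.083 = 0.60583 mol → 0.60583 mol Si, 1.21166 mol O.
Total oxygen = 2.42404 mol. Normalization factor = 12/2.42404 = 4.95041.
Al per 12 O = 0.40642 × 4.95041 = 2.012.

2.012 Al apfu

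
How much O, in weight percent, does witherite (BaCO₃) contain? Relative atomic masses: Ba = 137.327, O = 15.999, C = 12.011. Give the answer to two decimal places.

24.32 weight percent

Molar mass of BaCO₃: 1*137.327 + 1*12.011 + 3*15.999 = 197.335 g/mol.
Mass of O per formula unit: 3 × 15.999 = 47.997 g.
Weight fraction O = 47.997 / 197.335 = 0.2432.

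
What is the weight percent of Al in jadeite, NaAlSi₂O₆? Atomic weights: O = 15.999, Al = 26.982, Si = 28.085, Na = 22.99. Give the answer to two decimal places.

13.35 mass %

Molar mass of NaAlSi₂O₆: 1·22.99 + 1·26.982 + 2·28.085 + 6·15.999 = 202.136 g/mol.
Mass of Al per formula unit: 1 × 26.982 = 26.982 g.
Weight fraction Al = 26.982 / 202.136 = 0.1335.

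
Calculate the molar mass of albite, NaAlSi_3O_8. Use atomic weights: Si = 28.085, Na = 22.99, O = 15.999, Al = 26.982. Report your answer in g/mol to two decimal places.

262.22 g/mol

M = 1×22.99 + 1×26.982 + 3×28.085 + 8×15.999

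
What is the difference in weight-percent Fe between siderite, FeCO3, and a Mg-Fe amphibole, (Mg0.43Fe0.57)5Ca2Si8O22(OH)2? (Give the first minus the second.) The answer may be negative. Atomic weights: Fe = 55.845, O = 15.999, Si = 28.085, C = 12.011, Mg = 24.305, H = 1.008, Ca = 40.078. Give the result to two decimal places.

30.56 percentage points

M(FeCO3) = 115.853 g/mol, so wt% Fe = 55.845/115.853 × 100 = 48.20%.
M((Mg0.43Fe0.57)5Ca2Si8O22(OH)2) = 902.242 g/mol, so wt% Fe = 159.158/902.242 × 100 = 17.64%.
48.20 − 17.64 = 30.56 pp.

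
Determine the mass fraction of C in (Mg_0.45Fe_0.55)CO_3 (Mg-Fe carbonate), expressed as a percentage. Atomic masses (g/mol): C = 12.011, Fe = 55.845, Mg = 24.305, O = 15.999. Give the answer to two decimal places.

11.81 mass %

Molar mass of (Mg_0.45Fe_0.55)CO_3: 0.45*24.305 + 0.55*55.845 + 1*12.011 + 3*15.999 = 101.660 g/mol.
Mass of C per formula unit: 1 × 12.011 = 12.011 g.
Weight fraction C = 12.011 / 101.660 = 0.1181.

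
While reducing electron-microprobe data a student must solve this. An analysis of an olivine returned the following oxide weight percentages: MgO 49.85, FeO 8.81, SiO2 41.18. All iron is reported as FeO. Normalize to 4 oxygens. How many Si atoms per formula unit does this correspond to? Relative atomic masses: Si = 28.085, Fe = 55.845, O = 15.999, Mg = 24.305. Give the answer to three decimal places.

1.004 Si apfu

MgO (M=40.304): mol = 1.23685; Mg = 1.23685, O = 1.23685.
FeO (M=71.844): mol = 0.12263; Fe = 0.12263, O = 0.12263.
SiO2 (M=60.083): mol = 0.68539; Si = 0.68539, O = 1.37078.
ΣO = 2.73026; factor = 4/ΣO = 1.46506.
Si apfu = 0.68539 × 1.46506 = 1.004.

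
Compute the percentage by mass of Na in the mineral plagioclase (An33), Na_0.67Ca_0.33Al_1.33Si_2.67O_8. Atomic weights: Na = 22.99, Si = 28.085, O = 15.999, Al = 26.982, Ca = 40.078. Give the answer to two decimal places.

5.76 mass %

Molar mass of Na_0.67Ca_0.33Al_1.33Si_2.67O_8: 0.67*22.99 + 0.33*40.078 + 1.33*26.982 + 2.67*28.085 + 8*15.999 = 267.494 g/mol.
Mass of Na per formula unit: 0.67 × 22.99 = 15.403 g.
Weight fraction Na = 15.403 / 267.494 = 0.0576.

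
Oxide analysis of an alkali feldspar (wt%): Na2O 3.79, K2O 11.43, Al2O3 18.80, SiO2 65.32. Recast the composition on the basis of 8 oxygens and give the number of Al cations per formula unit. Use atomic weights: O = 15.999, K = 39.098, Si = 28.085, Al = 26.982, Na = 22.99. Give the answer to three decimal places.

1.014 Al apfu

3.79 wt% Na2O ÷ 61.979 g/mol = 0.06115 mol, giving 0.12230 Na and 0.06115 O.
11.43 wt% K2O ÷ 94.195 g/mol = 0.12134 mol, giving 0.24268 K and 0.12134 O.
18.80 wt% Al2O3 ÷ 101.961 g/mol = 0.18438 mol, giving 0.36876 Al and 0.55314 O.
65.32 wt% SiO2 ÷ 60.083 g/mol = 1.08716 mol, giving 1.08716 Si and 2.17432 O.
Oxygen sums to 2.90995; scaling by 8/2.90995 = 2.74919 puts the formula on 8 O.
Al: 0.36876 × 2.74919 = 1.014 atoms per formula unit.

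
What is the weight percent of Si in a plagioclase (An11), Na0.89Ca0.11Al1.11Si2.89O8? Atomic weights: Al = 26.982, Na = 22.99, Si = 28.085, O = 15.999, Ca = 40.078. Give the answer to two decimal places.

30.75 mass %

M(Na0.89Ca0.11Al1.11Si2.89O8) = 263.977 g/mol.
Si contributes 2.89 × 28.085 = 81.166 g per mole.
81.166/263.977 = 0.3075 → 30.75%.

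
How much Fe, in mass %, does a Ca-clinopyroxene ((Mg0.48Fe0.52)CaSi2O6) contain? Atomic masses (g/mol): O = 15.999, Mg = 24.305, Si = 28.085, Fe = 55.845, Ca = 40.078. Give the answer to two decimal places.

Formula mass = 0.48·24.305 + 0.52·55.845 + 1·40.078 + 2·28.085 + 6·15.999 = 232.948 g/mol, of which 29.039 g is Fe.
So Fe makes up 29.039/232.948 = 0.1247 of the mass, i.e. 12.47%.

12.47 mass %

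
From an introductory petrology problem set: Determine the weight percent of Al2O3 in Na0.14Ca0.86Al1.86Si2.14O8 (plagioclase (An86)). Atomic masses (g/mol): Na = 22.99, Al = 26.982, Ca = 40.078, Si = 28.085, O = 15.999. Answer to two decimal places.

Molar mass of Na0.14Ca0.86Al1.86Si2.14O8 = 0.14×22.99 + 0.86×40.078 + 1.86×26.982 + 2.14×28.085 + 8×15.999 = 275.966 g/mol.
Each formula unit contains 1.86 Al, equivalent to 1.86/2 = 0.9300 mol Al2O3.
M(Al2O3) = 2×26.982 + 3×15.999 = 101.961 g/mol.
Mass of Al2O3 per formula unit = 0.9300 × 101.961 = 94.824 g.
Al2O3 wt% = 94.824 / 275.966 × 100 = 34.36%.

34.36 wt%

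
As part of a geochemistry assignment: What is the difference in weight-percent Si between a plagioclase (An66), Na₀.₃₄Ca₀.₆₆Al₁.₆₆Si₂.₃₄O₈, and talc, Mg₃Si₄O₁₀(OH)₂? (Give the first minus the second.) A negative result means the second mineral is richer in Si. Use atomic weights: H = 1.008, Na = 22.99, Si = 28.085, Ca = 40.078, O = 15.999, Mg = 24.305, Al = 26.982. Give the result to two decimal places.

-5.53 percentage points

First mineral: 65.719 g Si in 272.769 g formula = 24.09 wt% Si.
Second mineral: 112.340 g Si in 379.259 g formula = 29.62 wt% Si.
24.09% − 29.62% gives a difference of -5.53 percentage points.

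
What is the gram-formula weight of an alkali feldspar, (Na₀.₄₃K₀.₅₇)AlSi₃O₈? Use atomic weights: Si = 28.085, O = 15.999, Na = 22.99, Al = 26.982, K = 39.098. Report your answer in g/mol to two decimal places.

The formula mass is the sum 0.43(22.99) + 0.57(39.098) + 1(26.982) + 3(28.085) + 8(15.999).

271.40 g/mol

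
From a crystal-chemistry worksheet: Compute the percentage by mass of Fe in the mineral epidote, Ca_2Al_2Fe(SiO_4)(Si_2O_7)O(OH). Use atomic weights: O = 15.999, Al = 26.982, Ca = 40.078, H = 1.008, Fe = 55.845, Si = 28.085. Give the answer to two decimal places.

Molar mass of Ca_2Al_2Fe(SiO_4)(Si_2O_7)O(OH): 2*40.078 + 2*26.982 + 1*55.845 + 3*28.085 + 13*15.999 + 1*1.008 = 483.215 g/mol.
Mass of Fe per formula unit: 1 × 55.845 = 55.845 g.
Weight fraction Fe = 55.845 / 483.215 = 0.1156.

11.56 wt%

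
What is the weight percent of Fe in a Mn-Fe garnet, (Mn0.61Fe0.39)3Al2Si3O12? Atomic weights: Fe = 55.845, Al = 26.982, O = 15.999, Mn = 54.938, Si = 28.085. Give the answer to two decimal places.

13.17 weight percent

Molar mass of (Mn0.61Fe0.39)3Al2Si3O12: 1.83·54.938 + 1.17·55.845 + 2·26.982 + 3·28.085 + 12·15.999 = 496.082 g/mol.
Mass of Fe per formula unit: 1.17 × 55.845 = 65.339 g.
Weight fraction Fe = 65.339 / 496.082 = 0.1317.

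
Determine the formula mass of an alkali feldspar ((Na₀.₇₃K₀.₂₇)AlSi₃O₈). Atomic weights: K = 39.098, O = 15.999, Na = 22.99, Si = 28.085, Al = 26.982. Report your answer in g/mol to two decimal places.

M = 0.73*22.99 + 0.27*39.098 + 1*26.982 + 3*28.085 + 8*15.999

266.57 g/mol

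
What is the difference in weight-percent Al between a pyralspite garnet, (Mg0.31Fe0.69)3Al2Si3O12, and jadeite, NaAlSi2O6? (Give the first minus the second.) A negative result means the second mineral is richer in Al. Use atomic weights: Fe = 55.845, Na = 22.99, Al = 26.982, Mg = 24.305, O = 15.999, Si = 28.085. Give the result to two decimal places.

First mineral: 53.964 g Al in 468.410 g formula = 11.52 wt% Al.
Second mineral: 26.982 g Al in 202.136 g formula = 13.35 wt% Al.
11.52% − 13.35% gives a difference of -1.83 percentage points.

-1.83 percentage points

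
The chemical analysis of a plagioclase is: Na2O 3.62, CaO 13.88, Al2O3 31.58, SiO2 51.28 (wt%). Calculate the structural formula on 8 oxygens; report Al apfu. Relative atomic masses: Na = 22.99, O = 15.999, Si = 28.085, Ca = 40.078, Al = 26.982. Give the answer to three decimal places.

3.62 wt% Na2O ÷ 61.979 g/mol = 0.05841 mol, giving 0.11682 Na and 0.05841 O.
13.88 wt% CaO ÷ 56.077 g/mol = 0.24752 mol, giving 0.24752 Ca and 0.24752 O.
31.58 wt% Al2O3 ÷ 101.961 g/mol = 0.30973 mol, giving 0.61946 Al and 0.92919 O.
51.28 wt% SiO2 ÷ 60.083 g/mol = 0.85349 mol, giving 0.85349 Si and 1.70698 O.
Oxygen sums to 2.94210; scaling by 8/2.94210 = 2.71915 puts the formula on 8 O.
Al: 0.61946 × 2.71915 = 1.684 atoms per formula unit.

1.684 Al apfu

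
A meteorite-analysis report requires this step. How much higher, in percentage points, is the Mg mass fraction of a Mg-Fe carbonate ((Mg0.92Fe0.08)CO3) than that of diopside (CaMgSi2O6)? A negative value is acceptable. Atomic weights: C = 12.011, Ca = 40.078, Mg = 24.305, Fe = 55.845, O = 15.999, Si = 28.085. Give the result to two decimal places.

14.53 percentage points

Mg in (Mg0.92Fe0.08)CO3: molar mass 86.836 g/mol; 0.92×24.305 = 22.361 g → 25.75 wt%.
Mg in CaMgSi2O6: molar mass 216.547 g/mol; 1×24.305 = 24.305 g → 11.22 wt%.
Difference = 25.75 − 11.22 = 14.53 percentage points.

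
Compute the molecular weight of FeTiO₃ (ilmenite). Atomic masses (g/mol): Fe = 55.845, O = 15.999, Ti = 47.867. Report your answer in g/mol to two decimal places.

Fe: 1 × 55.845 = 55.8450
Ti: 1 × 47.867 = 47.8670
O: 3 × 15.999 = 47.9970
Summing the contributions gives the formula mass.

151.71 g/mol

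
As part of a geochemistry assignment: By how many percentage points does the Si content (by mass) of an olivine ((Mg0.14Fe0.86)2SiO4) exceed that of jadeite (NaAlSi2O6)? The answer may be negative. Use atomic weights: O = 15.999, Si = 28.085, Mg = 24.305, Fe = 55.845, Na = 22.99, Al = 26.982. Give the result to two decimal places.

-13.38 percentage points

First mineral: 28.085 g Si in 194.940 g formula = 14.41 wt% Si.
Second mineral: 56.170 g Si in 202.136 g formula = 27.79 wt% Si.
14.41% − 27.79% gives a difference of -13.38 percentage points.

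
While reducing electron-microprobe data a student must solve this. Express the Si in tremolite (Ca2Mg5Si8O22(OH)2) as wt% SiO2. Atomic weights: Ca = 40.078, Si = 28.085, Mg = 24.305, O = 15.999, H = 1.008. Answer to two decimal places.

Molar mass of Ca2Mg5Si8O22(OH)2 = 2·40.078 + 5·24.305 + 8·28.085 + 24·15.999 + 2·1.008 = 812.353 g/mol.
Each formula unit contains 8 Si, equivalent to 8/1 = 8.0000 mol SiO2.
M(SiO2) = 1×28.085 + 2×15.999 = 60.083 g/mol.
Mass of SiO2 per formula unit = 8.0000 × 60.083 = 480.664 g.
SiO2 wt% = 480.664 / 812.353 × 100 = 59.17%.

59.17 wt%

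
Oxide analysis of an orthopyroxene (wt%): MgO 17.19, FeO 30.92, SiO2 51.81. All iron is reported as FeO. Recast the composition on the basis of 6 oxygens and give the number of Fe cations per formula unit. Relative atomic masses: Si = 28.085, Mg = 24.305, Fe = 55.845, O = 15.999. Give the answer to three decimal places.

MgO: 17.19/40.304 = 0.42651 mol → 0.42651 mol Mg, 0.42651 mol O.
FeO: 30.92/71.844 = 0.43038 mol → 0.43038 mol Fe, 0.43038 mol O.
SiO2: 51.81/60.083 = 0.86231 mol → 0.86231 mol Si, 1.72462 mol O.
Total oxygen = 2.58151 mol. Normalization factor = 6/2.58151 = 2.32422.
Fe per 6 O = 0.43038 × 2.32422 = 1.000.

1.000 Fe apfu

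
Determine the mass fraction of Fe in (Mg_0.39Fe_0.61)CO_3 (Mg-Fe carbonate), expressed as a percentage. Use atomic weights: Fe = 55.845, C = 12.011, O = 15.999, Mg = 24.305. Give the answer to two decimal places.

32.90 mass %

M((Mg_0.39Fe_0.61)CO_3) = 103.552 g/mol.
Fe contributes 0.61 × 55.845 = 34.065 g per mole.
34.065/103.552 = 0.3290 → 32.90%.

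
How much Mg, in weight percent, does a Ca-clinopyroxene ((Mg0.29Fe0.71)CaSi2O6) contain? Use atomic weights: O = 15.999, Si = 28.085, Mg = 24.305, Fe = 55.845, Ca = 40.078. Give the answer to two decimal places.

Molar mass of (Mg0.29Fe0.71)CaSi2O6: 0.29*24.305 + 0.71*55.845 + 1*40.078 + 2*28.085 + 6*15.999 = 238.940 g/mol.
Mass of Mg per formula unit: 0.29 × 24.305 = 7.048 g.
Weight fraction Mg = 7.048 / 238.940 = 0.0295.

2.95 weight percent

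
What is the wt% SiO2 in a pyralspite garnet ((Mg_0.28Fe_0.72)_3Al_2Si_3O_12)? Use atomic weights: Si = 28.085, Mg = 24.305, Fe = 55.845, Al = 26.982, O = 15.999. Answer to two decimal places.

38.25 wt%

M((Mg_0.28Fe_0.72)_3Al_2Si_3O_12) = 471.248 g/mol; M(SiO2) = 60.083 g/mol.
Moles SiO2 per formula unit = 3 Si ÷ 1 = 3.0000.
SiO2 fraction = (3.0000 × 60.083) / 471.248 = 180.249/471.248 = 0.3825.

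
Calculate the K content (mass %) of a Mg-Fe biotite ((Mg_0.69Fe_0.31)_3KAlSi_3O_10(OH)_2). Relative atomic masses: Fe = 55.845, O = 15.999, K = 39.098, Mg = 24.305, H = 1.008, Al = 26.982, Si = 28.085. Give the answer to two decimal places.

8.75 mass %

Formula mass = 2.07×24.305 + 0.93×55.845 + 1×39.098 + 1×26.982 + 3×28.085 + 12×15.999 + 2×1.008 = 446.586 g/mol, of which 39.098 g is K.
So K makes up 39.098/446.586 = 0.0875 of the mass, i.e. 8.75%.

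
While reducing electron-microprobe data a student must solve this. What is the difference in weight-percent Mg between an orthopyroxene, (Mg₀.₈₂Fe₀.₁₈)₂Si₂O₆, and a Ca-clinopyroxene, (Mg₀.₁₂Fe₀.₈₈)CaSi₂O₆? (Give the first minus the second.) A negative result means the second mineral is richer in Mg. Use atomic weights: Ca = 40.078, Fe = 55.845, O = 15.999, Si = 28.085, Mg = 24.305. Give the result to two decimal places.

First mineral: 39.860 g Mg in 212.128 g formula = 18.79 wt% Mg.
Second mineral: 2.917 g Mg in 244.302 g formula = 1.19 wt% Mg.
18.79% − 1.19% gives a difference of 17.60 percentage points.

17.60 percentage points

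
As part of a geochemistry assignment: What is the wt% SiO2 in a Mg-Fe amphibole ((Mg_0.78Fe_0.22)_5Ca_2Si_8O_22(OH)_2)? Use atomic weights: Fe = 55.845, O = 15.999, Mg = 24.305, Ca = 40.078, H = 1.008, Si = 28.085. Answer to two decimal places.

56.75 wt%

Formula mass = 847.047 g/mol.
8 Si → 8.0000 mol SiO2 per formula unit; M(SiO2) = 60.083, so SiO2 mass = 480.664 g.
480.664/847.047 × 100 = 56.75 wt%.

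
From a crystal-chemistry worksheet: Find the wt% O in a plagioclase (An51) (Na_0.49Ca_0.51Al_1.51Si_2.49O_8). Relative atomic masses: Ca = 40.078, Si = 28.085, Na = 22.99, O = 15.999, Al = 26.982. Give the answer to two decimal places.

47.34 wt%

M(Na_0.49Ca_0.51Al_1.51Si_2.49O_8) = 270.371 g/mol.
O contributes 8 × 15.999 = 127.992 g per mole.
127.992/270.371 = 0.4734 → 47.34%.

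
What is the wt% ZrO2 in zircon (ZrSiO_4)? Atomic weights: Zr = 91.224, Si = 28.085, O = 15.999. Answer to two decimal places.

67.22 wt%

Molar mass of ZrSiO_4 = 1·91.224 + 1·28.085 + 4·15.999 = 183.305 g/mol.
Each formula unit contains 1 Zr, equivalent to 1/1 = 1.0000 mol ZrO2.
M(ZrO2) = 1×91.224 + 2×15.999 = 123.222 g/mol.
Mass of ZrO2 per formula unit = 1.0000 × 123.222 = 123.222 g.
ZrO2 wt% = 123.222 / 183.305 × 100 = 67.22%.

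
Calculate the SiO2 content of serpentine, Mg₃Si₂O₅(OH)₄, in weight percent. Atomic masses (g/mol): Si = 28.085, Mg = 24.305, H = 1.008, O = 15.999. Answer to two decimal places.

43.36 wt%

M(Mg₃Si₂O₅(OH)₄) = 277.108 g/mol; M(SiO2) = 60.083 g/mol.
Moles SiO2 per formula unit = 2 Si ÷ 1 = 2.0000.
SiO2 fraction = (2.0000 × 60.083) / 277.108 = 120.166/277.108 = 0.4336.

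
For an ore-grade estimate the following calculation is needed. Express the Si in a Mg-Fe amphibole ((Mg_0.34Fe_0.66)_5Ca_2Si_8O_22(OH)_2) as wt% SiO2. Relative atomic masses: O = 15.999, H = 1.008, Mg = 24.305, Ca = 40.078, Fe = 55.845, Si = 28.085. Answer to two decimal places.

52.45 wt%

M((Mg_0.34Fe_0.66)_5Ca_2Si_8O_22(OH)_2) = 916.435 g/mol; M(SiO2) = 60.083 g/mol.
Moles SiO2 per formula unit = 8 Si ÷ 1 = 8.0000.
SiO2 fraction = (8.0000 × 60.083) / 916.435 = 480.664/916.435 = 0.5245.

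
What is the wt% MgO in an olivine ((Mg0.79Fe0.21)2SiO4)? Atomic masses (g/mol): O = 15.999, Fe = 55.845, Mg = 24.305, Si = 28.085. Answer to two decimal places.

41.37 wt%

Molar mass of (Mg0.79Fe0.21)2SiO4 = 1.58×24.305 + 0.42×55.845 + 1×28.085 + 4×15.999 = 153.938 g/mol.
Each formula unit contains 1.58 Mg, equivalent to 1.58/1 = 1.5800 mol MgO.
M(MgO) = 1×24.305 + 1×15.999 = 40.304 g/mol.
Mass of MgO per formula unit = 1.5800 × 40.304 = 63.680 g.
MgO wt% = 63.680 / 153.938 × 100 = 41.37%.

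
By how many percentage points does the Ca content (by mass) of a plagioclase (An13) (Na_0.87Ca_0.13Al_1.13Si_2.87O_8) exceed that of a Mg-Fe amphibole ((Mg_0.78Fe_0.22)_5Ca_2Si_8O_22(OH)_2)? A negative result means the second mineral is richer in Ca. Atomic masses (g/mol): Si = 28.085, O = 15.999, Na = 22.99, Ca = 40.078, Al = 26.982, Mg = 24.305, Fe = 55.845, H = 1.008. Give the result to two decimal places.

M(Na_0.87Ca_0.13Al_1.13Si_2.87O_8) = 264.297 g/mol, so wt% Ca = 5.210/264.297 × 100 = 1.97%.
M((Mg_0.78Fe_0.22)_5Ca_2Si_8O_22(OH)_2) = 847.047 g/mol, so wt% Ca = 80.156/847.047 × 100 = 9.46%.
1.97 − 9.46 = -7.49 pp.

-7.49 percentage points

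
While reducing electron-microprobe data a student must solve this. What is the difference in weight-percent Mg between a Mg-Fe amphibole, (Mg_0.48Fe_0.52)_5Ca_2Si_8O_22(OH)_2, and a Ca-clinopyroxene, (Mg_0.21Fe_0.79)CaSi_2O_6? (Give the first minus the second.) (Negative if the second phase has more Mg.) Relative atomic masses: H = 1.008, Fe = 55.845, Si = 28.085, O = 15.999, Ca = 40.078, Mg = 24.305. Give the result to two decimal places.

4.41 percentage points

M((Mg_0.48Fe_0.52)_5Ca_2Si_8O_22(OH)_2) = 894.357 g/mol, so wt% Mg = 58.332/894.357 × 100 = 6.52%.
M((Mg_0.21Fe_0.79)CaSi_2O_6) = 241.464 g/mol, so wt% Mg = 5.104/241.464 × 100 = 2.11%.
6.52 − 2.11 = 4.41 pp.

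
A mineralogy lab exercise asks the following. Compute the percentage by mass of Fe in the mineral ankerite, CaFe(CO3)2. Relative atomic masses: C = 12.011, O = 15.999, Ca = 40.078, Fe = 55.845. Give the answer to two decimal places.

Molar mass of CaFe(CO3)2: 1×40.078 + 1×55.845 + 2×12.011 + 6×15.999 = 215.939 g/mol.
Mass of Fe per formula unit: 1 × 55.845 = 55.845 g.
Weight fraction Fe = 55.845 / 215.939 = 0.2586.

25.86 wt%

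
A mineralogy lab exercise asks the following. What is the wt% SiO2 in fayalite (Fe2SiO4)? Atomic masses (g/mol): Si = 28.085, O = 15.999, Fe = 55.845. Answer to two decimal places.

29.49 wt%

Molar mass of Fe2SiO4 = 2*55.845 + 1*28.085 + 4*15.999 = 203.771 g/mol.
Each formula unit contains 1 Si, equivalent to 1/1 = 1.0000 mol SiO2.
M(SiO2) = 1×28.085 + 2×15.999 = 60.083 g/mol.
Mass of SiO2 per formula unit = 1.0000 × 60.083 = 60.083 g.
SiO2 wt% = 60.083 / 203.771 × 100 = 29.49%.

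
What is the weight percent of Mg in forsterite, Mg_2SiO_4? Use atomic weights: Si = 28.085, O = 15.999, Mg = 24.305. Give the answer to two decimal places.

34.55 mass %

M(Mg_2SiO_4) = 140.691 g/mol.
Mg contributes 2 × 24.305 = 48.610 g per mole.
48.610/140.691 = 0.3455 → 34.55%.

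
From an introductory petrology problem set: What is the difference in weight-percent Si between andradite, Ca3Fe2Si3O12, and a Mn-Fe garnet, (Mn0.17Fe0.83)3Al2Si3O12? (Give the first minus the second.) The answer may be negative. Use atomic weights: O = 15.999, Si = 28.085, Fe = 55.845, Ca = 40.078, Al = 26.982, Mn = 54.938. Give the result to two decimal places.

M(Ca3Fe2Si3O12) = 508.167 g/mol, so wt% Si = 84.255/508.167 × 100 = 16.58%.
M((Mn0.17Fe0.83)3Al2Si3O12) = 497.279 g/mol, so wt% Si = 84.255/497.279 × 100 = 16.94%.
16.58 − 16.94 = -0.36 pp.

-0.36 percentage points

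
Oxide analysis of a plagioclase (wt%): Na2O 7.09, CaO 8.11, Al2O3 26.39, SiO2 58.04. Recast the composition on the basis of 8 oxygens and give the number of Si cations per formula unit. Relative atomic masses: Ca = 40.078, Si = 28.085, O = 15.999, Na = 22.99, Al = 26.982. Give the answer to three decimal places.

2.604 Si apfu

Na2O (M=61.979): mol = 0.11439; Na = 0.22878, O = 0.11439.
CaO (M=56.077): mol = 0.14462; Ca = 0.14462, O = 0.14462.
Al2O3 (M=101.961): mol = 0.25882; Al = 0.51764, O = 0.77646.
SiO2 (M=60.083): mol = 0.96600; Si = 0.96600, O = 1.93200.
ΣO = 2.96747; factor = 8/ΣO = 2.69590.
Si apfu = 0.96600 × 2.69590 = 2.604.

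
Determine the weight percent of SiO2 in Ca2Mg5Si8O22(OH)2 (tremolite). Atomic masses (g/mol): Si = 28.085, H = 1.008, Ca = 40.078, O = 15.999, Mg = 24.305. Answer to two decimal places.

Molar mass of Ca2Mg5Si8O22(OH)2 = 2×40.078 + 5×24.305 + 8×28.085 + 24×15.999 + 2×1.008 = 812.353 g/mol.
Each formula unit contains 8 Si, equivalent to 8/1 = 8.0000 mol SiO2.
M(SiO2) = 1×28.085 + 2×15.999 = 60.083 g/mol.
Mass of SiO2 per formula unit = 8.0000 × 60.083 = 480.664 g.
SiO2 wt% = 480.664 / 812.353 × 100 = 59.17%.

59.17 wt%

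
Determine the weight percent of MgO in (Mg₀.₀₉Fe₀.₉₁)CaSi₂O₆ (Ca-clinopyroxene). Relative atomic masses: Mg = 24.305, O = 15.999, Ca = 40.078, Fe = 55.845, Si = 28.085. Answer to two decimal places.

1.48 wt%

Formula mass = 245.248 g/mol.
0.09 Mg → 0.0900 mol MgO per formula unit; M(MgO) = 40.304, so MgO mass = 3.627 g.
3.627/245.248 × 100 = 1.48 wt%.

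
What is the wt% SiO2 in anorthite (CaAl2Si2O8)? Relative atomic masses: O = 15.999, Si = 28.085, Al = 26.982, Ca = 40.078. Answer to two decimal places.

Molar mass of CaAl2Si2O8 = 1·40.078 + 2·26.982 + 2·28.085 + 8·15.999 = 278.204 g/mol.
Each formula unit contains 2 Si, equivalent to 2/1 = 2.0000 mol SiO2.
M(SiO2) = 1×28.085 + 2×15.999 = 60.083 g/mol.
Mass of SiO2 per formula unit = 2.0000 × 60.083 = 120.166 g.
SiO2 wt% = 120.166 / 278.204 × 100 = 43.19%.

43.19 wt%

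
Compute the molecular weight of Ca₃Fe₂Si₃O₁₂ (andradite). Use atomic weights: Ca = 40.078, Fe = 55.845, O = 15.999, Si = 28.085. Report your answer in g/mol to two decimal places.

M = 3(40.078) + 2(55.845) + 3(28.085) + 12(15.999)

508.17 g/mol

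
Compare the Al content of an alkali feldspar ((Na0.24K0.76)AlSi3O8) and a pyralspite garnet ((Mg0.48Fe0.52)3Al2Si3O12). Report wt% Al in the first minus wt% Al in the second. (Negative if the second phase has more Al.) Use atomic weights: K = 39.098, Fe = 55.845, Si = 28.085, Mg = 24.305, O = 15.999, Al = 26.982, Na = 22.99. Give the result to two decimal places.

M((Na0.24K0.76)AlSi3O8) = 274.461 g/mol, so wt% Al = 26.982/274.461 × 100 = 9.83%.
M((Mg0.48Fe0.52)3Al2Si3O12) = 452.324 g/mol, so wt% Al = 53.964/452.324 × 100 = 11.93%.
9.83 − 11.93 = -2.10 pp.

-2.10 percentage points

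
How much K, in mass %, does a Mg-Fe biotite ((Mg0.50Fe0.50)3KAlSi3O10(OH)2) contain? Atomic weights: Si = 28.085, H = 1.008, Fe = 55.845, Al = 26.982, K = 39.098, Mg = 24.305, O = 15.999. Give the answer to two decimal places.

Molar mass of (Mg0.50Fe0.50)3KAlSi3O10(OH)2: 1.50×24.305 + 1.50×55.845 + 1×39.098 + 1×26.982 + 3×28.085 + 12×15.999 + 2×1.008 = 464.564 g/mol.
Mass of K per formula unit: 1 × 39.098 = 39.098 g.
Weight fraction K = 39.098 / 464.564 = 0.0842.

8.42 mass %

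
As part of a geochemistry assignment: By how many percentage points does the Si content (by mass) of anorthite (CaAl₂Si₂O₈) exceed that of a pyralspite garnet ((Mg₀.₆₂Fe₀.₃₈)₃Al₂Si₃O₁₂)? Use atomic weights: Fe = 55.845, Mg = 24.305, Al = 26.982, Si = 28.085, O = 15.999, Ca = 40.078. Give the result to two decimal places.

M(CaAl₂Si₂O₈) = 278.204 g/mol, so wt% Si = 56.170/278.204 × 100 = 20.19%.
M((Mg₀.₆₂Fe₀.₃₈)₃Al₂Si₃O₁₂) = 439.078 g/mol, so wt% Si = 84.255/439.078 × 100 = 19.19%.
20.19 − 19.19 = 1.00 pp.

1.00 percentage points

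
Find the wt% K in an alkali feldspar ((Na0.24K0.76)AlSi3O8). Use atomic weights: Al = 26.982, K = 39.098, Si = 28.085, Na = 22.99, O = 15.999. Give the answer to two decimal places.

10.83 weight percent

Molar mass of (Na0.24K0.76)AlSi3O8: 0.24*22.99 + 0.76*39.098 + 1*26.982 + 3*28.085 + 8*15.999 = 274.461 g/mol.
Mass of K per formula unit: 0.76 × 39.098 = 29.714 g.
Weight fraction K = 29.714 / 274.461 = 0.1083.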